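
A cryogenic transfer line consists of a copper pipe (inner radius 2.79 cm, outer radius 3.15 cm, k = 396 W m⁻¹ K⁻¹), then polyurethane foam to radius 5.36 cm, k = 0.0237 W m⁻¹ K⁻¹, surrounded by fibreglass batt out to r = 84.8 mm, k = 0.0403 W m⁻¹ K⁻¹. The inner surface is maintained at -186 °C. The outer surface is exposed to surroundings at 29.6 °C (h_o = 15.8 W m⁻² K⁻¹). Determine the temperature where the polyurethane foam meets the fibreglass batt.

T = -46.1 °C

Series thermal resistances, inner to outer:
  R'_copper = ln(0.0315/0.0279)/(2πk) = 0.1214/(2π·396) = 4.878×10^-5 m·K/W
  R'_polyurethane foam = ln(0.0536/0.0315)/(2πk) = 0.5316/(2π·0.0237) = 3.570 m·K/W
  R'_fibreglass batt = ln(0.0848/0.0536)/(2πk) = 0.4587/(2π·0.0403) = 1.812 m·K/W
  R'_conv,out = 1/(2πr h) = 1/(2π·0.0848·15.8) = 0.1188 m·K/W
ΣR = 4.878×10^-5 + 3.570 + 1.812 + 0.1188 = 5.501 m·K/W
Q' = ΔT/ΣR = (-186 °C − 29.6 °C)/5.501 = -39.19 W/m
From the inner boundary to the polyurethane foam/fibreglass batt interface, ΣR_partial = 3.570 m·K/W.
T_interface = T_in − Q'·ΣR_partial = -186 °C − (-39.19)(3.570) = -46.1 °C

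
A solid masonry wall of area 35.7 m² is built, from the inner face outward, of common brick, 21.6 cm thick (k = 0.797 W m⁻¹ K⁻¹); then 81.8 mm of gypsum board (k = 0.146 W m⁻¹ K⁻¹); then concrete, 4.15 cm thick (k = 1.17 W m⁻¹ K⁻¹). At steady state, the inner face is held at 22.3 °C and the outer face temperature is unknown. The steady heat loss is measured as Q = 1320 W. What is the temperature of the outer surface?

T_out = -9.75 °C

Sum the resistances:
  R_common brick = L/(kA) = 0.216/(0.797·35.7) = 0.007591 K/W
  R_gypsum board = L/(kA) = 0.0818/(0.146·35.7) = 0.01569 K/W
  R_concrete = L/(kA) = 0.0415/(1.17·35.7) = 9.936×10^-4 K/W
ΣR = 0.02428 K/W
ΔT = Q·ΣR = 1320 × 0.02428 = 32.05 K
Heat flows outward, so T_out = T_in − ΔT = 22.3 − 32.05 = -9.75 °C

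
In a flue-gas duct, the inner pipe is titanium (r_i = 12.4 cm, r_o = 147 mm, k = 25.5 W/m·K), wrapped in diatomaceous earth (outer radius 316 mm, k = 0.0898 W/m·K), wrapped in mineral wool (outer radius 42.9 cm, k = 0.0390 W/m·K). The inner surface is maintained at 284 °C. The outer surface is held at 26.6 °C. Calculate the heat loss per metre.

Series thermal resistances, inner to outer:
  R'_titanium = ln(0.147/0.124)/(2πk) = 0.1702/(2π·25.5) = 0.001062 m·K/W
  R'_diatomaceous earth = ln(0.316/0.147)/(2πk) = 0.7653/(2π·0.0898) = 1.356 m·K/W
  R'_mineral wool = ln(0.429/0.316)/(2πk) = 0.3057/(2π·0.0390) = 1.248 m·K/W
ΣR = 0.001062 + 1.356 + 1.248 = 2.605 m·K/W
Q' = ΔT/ΣR = (284 °C − 26.6 °C)/2.605 = 98.8 W/m

Q' = 98.8 W/m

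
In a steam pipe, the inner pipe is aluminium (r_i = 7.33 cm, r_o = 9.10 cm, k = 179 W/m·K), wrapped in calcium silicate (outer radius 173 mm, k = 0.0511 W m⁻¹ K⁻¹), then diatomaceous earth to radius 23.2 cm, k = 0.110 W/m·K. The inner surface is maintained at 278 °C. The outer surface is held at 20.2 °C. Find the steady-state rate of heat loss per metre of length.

Q' = 106 W/m

Resistance network (inner→outer):
  R'_aluminium = ln(0.0910/0.0733)/(2πk) = 0.2163/(2π·179) = 1.923×10^-4 m·K/W
  R'_calcium silicate = ln(0.173/0.0910)/(2πk) = 0.6424/(2π·0.0511) = 2.001 m·K/W
  R'_diatomaceous earth = ln(0.232/0.173)/(2πk) = 0.2934/(2π·0.110) = 0.4246 m·K/W
ΣR = 1.923×10^-4 + 2.001 + 0.4246 = 2.426 m·K/W
Q' = ΔT/ΣR = (278 °C − 20.2 °C)/2.426 = 106 W/m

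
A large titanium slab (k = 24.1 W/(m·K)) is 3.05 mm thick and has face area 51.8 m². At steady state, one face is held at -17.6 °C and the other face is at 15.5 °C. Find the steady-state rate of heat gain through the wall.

Q = kA·ΔT/L = 24.1 × 51.8 × |-17.6 °C − 15.5 °C| / 0.00305 = 1.35×10^7 W

Q = 13500 kW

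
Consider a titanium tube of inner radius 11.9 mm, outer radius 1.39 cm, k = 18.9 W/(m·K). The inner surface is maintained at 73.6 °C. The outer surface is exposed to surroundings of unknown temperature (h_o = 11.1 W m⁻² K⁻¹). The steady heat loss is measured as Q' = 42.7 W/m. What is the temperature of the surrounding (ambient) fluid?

T_out = 29.5 °C

Series resistances:
  R'_titanium = ln(0.0139/0.0119)/(2πk) = 0.1554/(2π·18.9) = 0.001308 m·K/W
  R'_conv,out = 1/(2πr h) = 1/(2π·0.0139·11.1) = 1.032 m·K/W
ΣR = 1.033 m·K/W
ΔT = Q'·ΣR = 42.7 × 1.033 = 44.11 K
Heat flows outward, so T_out = T_in − ΔT = 73.6 − 44.11 = 29.5 °C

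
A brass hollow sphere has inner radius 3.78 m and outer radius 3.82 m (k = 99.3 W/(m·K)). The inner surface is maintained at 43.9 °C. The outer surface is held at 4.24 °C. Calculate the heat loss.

Q = 17900 kW

Q = 4πk·ΔT/(1/r₁ − 1/r₂) = 4π × 99.3 × 39.66 / (1/3.78 − 1/3.82) = 1.79×10^7 W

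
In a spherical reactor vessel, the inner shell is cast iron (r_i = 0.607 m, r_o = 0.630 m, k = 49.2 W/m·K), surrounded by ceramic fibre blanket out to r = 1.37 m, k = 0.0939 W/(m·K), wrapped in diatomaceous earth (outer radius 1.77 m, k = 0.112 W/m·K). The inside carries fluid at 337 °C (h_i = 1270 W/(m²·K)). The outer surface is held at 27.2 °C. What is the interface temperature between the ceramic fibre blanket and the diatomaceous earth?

T = 70.2 °C

Treat each layer as a resistance in series:
  R_conv,in = 1/(4πr²h) = 1/(4π·0.607²·1270) = 1.701×10^-4 K/W
  R_cast iron = (1/0.607 − 1/0.630)/(4πk) = 0.06014/(4π·49.2) = 9.728×10^-5 K/W
  R_ceramic fibre blanket = (1/0.630 − 1/1.37)/(4πk) = 0.8574/(4π·0.0939) = 0.7266 K/W
  R_diatomaceous earth = (1/1.37 − 1/1.77)/(4πk) = 0.1650/(4π·0.112) = 0.1172 K/W
ΣR = 1.701×10^-4 + 9.728×10^-5 + 0.7266 + 0.1172 = 0.8441 K/W
Q = ΔT/ΣR = (337 °C − 27.2 °C)/0.8441 = 367.0 W
From the inner boundary to the ceramic fibre blanket/diatomaceous earth interface, ΣR_partial = 0.7269 K/W.
T_interface = T_in − Q·ΣR_partial = 337 °C − (367.0)(0.7269) = 70.2 °C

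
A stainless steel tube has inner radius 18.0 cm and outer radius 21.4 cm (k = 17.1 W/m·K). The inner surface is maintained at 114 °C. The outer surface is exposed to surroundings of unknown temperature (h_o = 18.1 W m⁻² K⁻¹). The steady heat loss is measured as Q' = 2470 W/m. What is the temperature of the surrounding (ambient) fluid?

T_out = 8.5 °C

Sum the resistances:
  R'_stainless steel = ln(0.214/0.180)/(2πk) = 0.1730/(2π·17.1) = 0.001610 m·K/W
  R'_conv,out = 1/(2πr h) = 1/(2π·0.214·18.1) = 0.04109 m·K/W
ΣR = 0.04270 m·K/W
ΔT = Q'·ΣR = 2470 × 0.04270 = 105.5 K
Heat flows outward, so T_out = T_in − ΔT = 114 − 105.5 = 8.5 °C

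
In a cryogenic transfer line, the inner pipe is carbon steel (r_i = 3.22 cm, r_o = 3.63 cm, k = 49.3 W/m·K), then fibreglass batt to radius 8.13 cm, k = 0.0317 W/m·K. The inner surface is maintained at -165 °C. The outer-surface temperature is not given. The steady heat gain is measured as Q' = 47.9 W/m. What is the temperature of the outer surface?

Series resistances:
  R'_carbon steel = ln(0.0363/0.0322)/(2πk) = 0.1199/(2π·49.3) = 3.869×10^-4 m·K/W
  R'_fibreglass batt = ln(0.0813/0.0363)/(2πk) = 0.8063/(2π·0.0317) = 4.048 m·K/W
ΣR = 4.049 m·K/W
ΔT = Q'·ΣR = 47.9 × 4.049 = 193.9 K
Heat flows inward, so T_out = T_in + ΔT = -165 + 193.9 = 28.9 °C

T_out = 28.9 °C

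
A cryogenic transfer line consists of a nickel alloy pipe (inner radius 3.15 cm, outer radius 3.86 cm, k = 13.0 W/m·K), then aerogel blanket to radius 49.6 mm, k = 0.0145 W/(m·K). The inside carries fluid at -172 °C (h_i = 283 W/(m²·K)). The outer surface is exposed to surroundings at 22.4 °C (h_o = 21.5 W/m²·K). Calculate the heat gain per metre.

Treat each layer as a resistance in series:
  R'_conv,in = 1/(2πr h) = 1/(2π·0.0315·283) = 0.01785 m·K/W
  R'_nickel alloy = ln(0.0386/0.0315)/(2πk) = 0.2033/(2π·13.0) = 0.002489 m·K/W
  R'_aerogel blanket = ln(0.0496/0.0386)/(2πk) = 0.2507/(2π·0.0145) = 2.752 m·K/W
  R'_conv,out = 1/(2πr h) = 1/(2π·0.0496·21.5) = 0.1492 m·K/W
ΣR = 0.01785 + 0.002489 + 2.752 + 0.1492 = 2.922 m·K/W
Q' = ΔT/ΣR = (-172 °C − 22.4 °C)/2.922 = -66.5 W/m
(Negative Q' ⇒ heat flows inward; heat gain = 66.5 W/m.)

Q' = 66.5 W/m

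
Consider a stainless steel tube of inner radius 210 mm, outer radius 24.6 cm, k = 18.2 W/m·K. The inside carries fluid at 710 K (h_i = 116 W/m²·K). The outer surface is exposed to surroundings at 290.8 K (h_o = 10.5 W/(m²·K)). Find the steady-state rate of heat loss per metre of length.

Q' = 6.03 kW/m

Treat each layer as a resistance in series:
  R'_conv,in = 1/(2πr h) = 1/(2π·0.210·116) = 0.006533 m·K/W
  R'_stainless steel = ln(0.246/0.210)/(2πk) = 0.1582/(2π·18.2) = 0.001384 m·K/W
  R'_conv,out = 1/(2πr h) = 1/(2π·0.246·10.5) = 0.06162 m·K/W
ΣR = 0.006533 + 0.001384 + 0.06162 = 0.06954 m·K/W
Q' = ΔT/ΣR = (710 K − 290.8 K)/0.06954 = 6030 W/m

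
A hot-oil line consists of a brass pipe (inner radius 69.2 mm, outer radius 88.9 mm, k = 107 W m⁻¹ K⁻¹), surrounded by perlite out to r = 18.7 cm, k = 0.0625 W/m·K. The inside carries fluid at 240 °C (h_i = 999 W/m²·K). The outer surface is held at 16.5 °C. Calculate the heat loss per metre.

Q' = 118 W/m

Treat each layer as a resistance in series:
  R'_conv,in = 1/(2πr h) = 1/(2π·0.0692·999) = 0.002302 m·K/W
  R'_brass = ln(0.0889/0.0692)/(2πk) = 0.2505/(2π·107) = 3.726×10^-4 m·K/W
  R'_perlite = ln(0.187/0.0889)/(2πk) = 0.7436/(2π·0.0625) = 1.894 m·K/W
ΣR = 0.002302 + 3.726×10^-4 + 1.894 = 1.897 m·K/W
Q' = ΔT/ΣR = (240 °C − 16.5 °C)/1.897 = 118 W/m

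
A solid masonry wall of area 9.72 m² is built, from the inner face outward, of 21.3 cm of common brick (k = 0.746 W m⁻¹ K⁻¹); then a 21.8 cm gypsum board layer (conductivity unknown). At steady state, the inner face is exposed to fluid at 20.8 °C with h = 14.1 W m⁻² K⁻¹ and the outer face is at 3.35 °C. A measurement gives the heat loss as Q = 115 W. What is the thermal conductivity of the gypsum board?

k = 0.195 W/m·K

ΣR = ΔT/Q = |20.8 − 3.35|/115 = 0.1517 K/W
Known resistances:
  R_conv,in = 1/(hA) = 1/(14.1·9.72) = 0.007297 K/W
  R_common brick = L/(kA) = 0.213/(0.746·9.72) = 0.02937 K/W
R_gypsum board = ΣR − ΣR_known = 0.1517 − 0.03667 = 0.1150 K/W
L/(kA) = 0.1150 ⇒ k = 0.218/(0.1150·9.72) = 0.195 W/m·K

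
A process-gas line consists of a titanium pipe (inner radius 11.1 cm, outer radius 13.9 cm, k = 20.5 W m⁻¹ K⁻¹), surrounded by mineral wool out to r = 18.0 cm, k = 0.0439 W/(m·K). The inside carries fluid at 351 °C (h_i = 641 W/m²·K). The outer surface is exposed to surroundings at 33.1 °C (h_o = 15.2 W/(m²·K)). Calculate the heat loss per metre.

Resistance network (inner→outer):
  R'_conv,in = 1/(2πr h) = 1/(2π·0.111·641) = 0.002237 m·K/W
  R'_titanium = ln(0.139/0.111)/(2πk) = 0.2249/(2π·20.5) = 0.001746 m·K/W
  R'_mineral wool = ln(0.180/0.139)/(2πk) = 0.2585/(2π·0.0439) = 0.9371 m·K/W
  R'_conv,out = 1/(2πr h) = 1/(2π·0.180·15.2) = 0.05817 m·K/W
ΣR = 0.002237 + 0.001746 + 0.9371 + 0.05817 = 0.9993 m·K/W
Q' = ΔT/ΣR = (351 °C − 33.1 °C)/0.9993 = 318 W/m

Q' = 318 W/m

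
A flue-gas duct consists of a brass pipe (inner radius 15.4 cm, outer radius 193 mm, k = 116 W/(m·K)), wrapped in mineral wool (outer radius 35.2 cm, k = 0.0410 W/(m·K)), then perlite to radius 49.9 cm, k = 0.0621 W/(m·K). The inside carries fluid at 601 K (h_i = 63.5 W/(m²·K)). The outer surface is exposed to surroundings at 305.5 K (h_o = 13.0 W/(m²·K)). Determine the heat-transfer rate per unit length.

Resistance network (inner→outer):
  R'_conv,in = 1/(2πr h) = 1/(2π·0.154·63.5) = 0.01628 m·K/W
  R'_brass = ln(0.193/0.154)/(2πk) = 0.2257/(2π·116) = 3.097×10^-4 m·K/W
  R'_mineral wool = ln(0.352/0.193)/(2πk) = 0.6009/(2π·0.0410) = 2.333 m·K/W
  R'_perlite = ln(0.499/0.352)/(2πk) = 0.3490/(2π·0.0621) = 0.8944 m·K/W
  R'_conv,out = 1/(2πr h) = 1/(2π·0.499·13.0) = 0.02453 m·K/W
ΣR = 0.01628 + 3.097×10^-4 + 2.333 + 0.8944 + 0.02453 = 3.269 m·K/W
Q' = ΔT/ΣR = (601 K − 305.5 K)/3.269 = 90.4 W/m

Q' = 90.4 W/m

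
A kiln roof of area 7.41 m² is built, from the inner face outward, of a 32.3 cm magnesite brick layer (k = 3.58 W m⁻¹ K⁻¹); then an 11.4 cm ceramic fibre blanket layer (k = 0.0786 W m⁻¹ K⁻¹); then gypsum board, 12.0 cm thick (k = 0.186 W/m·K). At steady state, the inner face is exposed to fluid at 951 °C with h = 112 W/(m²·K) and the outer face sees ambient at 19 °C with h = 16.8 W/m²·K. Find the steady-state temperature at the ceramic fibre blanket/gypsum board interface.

T = 310 °C

Series thermal resistances, inner to outer:
  R_conv,in = 1/(hA) = 1/(112·7.41) = 0.001205 K/W
  R_magnesite brick = L/(kA) = 0.323/(3.58·7.41) = 0.01218 K/W
  R_ceramic fibre blanket = L/(kA) = 0.114/(0.0786·7.41) = 0.1957 K/W
  R_gypsum board = L/(kA) = 0.120/(0.186·7.41) = 0.08707 K/W
  R_conv,out = 1/(hA) = 1/(16.8·7.41) = 0.008033 K/W
ΣR = 0.001205 + 0.01218 + 0.1957 + 0.08707 + 0.008033 = 0.3042 K/W
Q = ΔT/ΣR = (951 °C − 19 °C)/0.3042 = 3064 W
From the inner boundary to the ceramic fibre blanket/gypsum board interface, ΣR_partial = 0.2091 K/W.
T_interface = T_in − Q·ΣR_partial = 951 °C − (3064)(0.2091) = 310 °C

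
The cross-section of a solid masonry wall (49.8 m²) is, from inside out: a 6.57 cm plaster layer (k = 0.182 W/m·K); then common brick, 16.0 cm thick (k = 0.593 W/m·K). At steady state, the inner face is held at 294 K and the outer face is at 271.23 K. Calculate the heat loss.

Q = 1800 W

Series thermal resistances, inner to outer:
  R_plaster = L/(kA) = 0.0657/(0.182·49.8) = 0.007249 K/W
  R_common brick = L/(kA) = 0.160/(0.593·49.8) = 0.005418 K/W
ΣR = 0.007249 + 0.005418 = 0.01267 K/W
Q = ΔT/ΣR = (294 K − 271.23 K)/0.01267 = 1800 W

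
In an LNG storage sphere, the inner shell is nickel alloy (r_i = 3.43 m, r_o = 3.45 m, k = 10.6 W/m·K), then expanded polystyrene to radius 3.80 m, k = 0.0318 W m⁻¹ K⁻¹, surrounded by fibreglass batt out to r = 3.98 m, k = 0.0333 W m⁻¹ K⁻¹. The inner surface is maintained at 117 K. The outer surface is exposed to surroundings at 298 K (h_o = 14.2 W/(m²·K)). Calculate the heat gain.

Series thermal resistances, inner to outer:
  R_nickel alloy = (1/3.43 − 1/3.45)/(4πk) = 0.001690/(4π·10.6) = 1.269×10^-5 K/W
  R_expanded polystyrene = (1/3.45 − 1/3.80)/(4πk) = 0.02670/(4π·0.0318) = 0.06681 K/W
  R_fibreglass batt = (1/3.80 − 1/3.98)/(4πk) = 0.01190/(4π·0.0333) = 0.02844 K/W
  R_conv,out = 1/(4πr²h) = 1/(4π·3.98²·14.2) = 3.538×10^-4 K/W
ΣR = 1.269×10^-5 + 0.06681 + 0.02844 + 3.538×10^-4 = 0.09562 K/W
Q = ΔT/ΣR = (117 K − 298 K)/0.09562 = -1890 W
(Negative Q ⇒ heat flows inward; heat gain = 1890 W.)

Q = 1890 W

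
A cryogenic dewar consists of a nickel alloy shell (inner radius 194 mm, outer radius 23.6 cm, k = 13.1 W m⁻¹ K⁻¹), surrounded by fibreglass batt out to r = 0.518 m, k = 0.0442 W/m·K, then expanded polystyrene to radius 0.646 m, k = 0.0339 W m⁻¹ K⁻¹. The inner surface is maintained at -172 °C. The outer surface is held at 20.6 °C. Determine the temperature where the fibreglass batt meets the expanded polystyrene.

Series thermal resistances, inner to outer:
  R_nickel alloy = (1/0.194 − 1/0.236)/(4πk) = 0.9174/(4π·13.1) = 0.005573 K/W
  R_fibreglass batt = (1/0.236 − 1/0.518)/(4πk) = 2.307/(4π·0.0442) = 4.153 K/W
  R_expanded polystyrene = (1/0.518 − 1/0.646)/(4πk) = 0.3825/(4π·0.0339) = 0.8979 K/W
ΣR = 0.005573 + 4.153 + 0.8979 = 5.056 K/W
Q = ΔT/ΣR = (-172 °C − 20.6 °C)/5.056 = -38.09 W
From the inner boundary to the fibreglass batt/expanded polystyrene interface, ΣR_partial = 4.159 K/W.
T_interface = T_in − Q·ΣR_partial = -172 °C − (-38.09)(4.159) = -13.6 °C

T = -13.6 °C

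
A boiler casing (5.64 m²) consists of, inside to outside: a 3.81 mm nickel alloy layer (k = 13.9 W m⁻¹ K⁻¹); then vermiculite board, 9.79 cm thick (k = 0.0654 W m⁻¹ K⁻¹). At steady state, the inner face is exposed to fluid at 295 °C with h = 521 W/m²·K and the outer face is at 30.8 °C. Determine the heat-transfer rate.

Q = 994 W

Treat each layer as a resistance in series:
  R_conv,in = 1/(hA) = 1/(521·5.64) = 3.403×10^-4 K/W
  R_nickel alloy = L/(kA) = 0.00381/(13.9·5.64) = 4.860×10^-5 K/W
  R_vermiculite board = L/(kA) = 0.0979/(0.0654·5.64) = 0.2654 K/W
ΣR = 3.403×10^-4 + 4.860×10^-5 + 0.2654 = 0.2658 K/W
Q = ΔT/ΣR = (295 °C − 30.8 °C)/0.2658 = 994 W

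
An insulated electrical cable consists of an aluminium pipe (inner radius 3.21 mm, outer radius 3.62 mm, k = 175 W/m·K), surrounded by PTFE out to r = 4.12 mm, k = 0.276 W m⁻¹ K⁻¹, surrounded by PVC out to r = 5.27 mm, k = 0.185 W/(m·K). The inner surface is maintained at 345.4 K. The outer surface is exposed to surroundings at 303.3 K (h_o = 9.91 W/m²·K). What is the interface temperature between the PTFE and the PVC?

Resistance network (inner→outer):
  R'_aluminium = ln(0.00362/0.00321)/(2πk) = 0.1202/(2π·175) = 1.093×10^-4 m·K/W
  R'_PTFE = ln(0.00412/0.00362)/(2πk) = 0.1294/(2π·0.276) = 0.07461 m·K/W
  R'_PVC = ln(0.00527/0.00412)/(2πk) = 0.2462/(2π·0.185) = 0.2118 m·K/W
  R'_conv,out = 1/(2πr h) = 1/(2π·0.00527·9.91) = 3.047 m·K/W
ΣR = 1.093×10^-4 + 0.07461 + 0.2118 + 3.047 = 3.334 m·K/W
Q' = ΔT/ΣR = (345.4 K − 303.3 K)/3.334 = 12.63 W/m
From the inner boundary to the PTFE/PVC interface, ΣR_partial = 0.07472 m·K/W.
T_interface = T_in − Q'·ΣR_partial = 345.4 K − (12.63)(0.07472) = 344.5 K

T = 344.5 K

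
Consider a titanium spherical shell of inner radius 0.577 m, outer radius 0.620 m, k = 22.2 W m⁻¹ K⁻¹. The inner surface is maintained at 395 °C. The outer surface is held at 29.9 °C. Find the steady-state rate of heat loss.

Q = 4πk·ΔT/(1/r₁ − 1/r₂) = 4π × 22.2 × 365.1 / (1/0.577 − 1/0.620) = 8.47×10^5 W

Q = 8.47×10^5 W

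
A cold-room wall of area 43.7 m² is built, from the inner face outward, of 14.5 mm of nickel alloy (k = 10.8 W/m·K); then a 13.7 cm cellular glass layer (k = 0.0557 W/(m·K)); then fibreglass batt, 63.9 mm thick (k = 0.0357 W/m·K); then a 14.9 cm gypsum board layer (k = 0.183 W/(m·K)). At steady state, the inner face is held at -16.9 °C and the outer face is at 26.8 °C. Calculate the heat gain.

Q = 377 W

Resistance network (inner→outer):
  R_nickel alloy = L/(kA) = 0.0145/(10.8·43.7) = 3.072×10^-5 K/W
  R_cellular glass = L/(kA) = 0.137/(0.0557·43.7) = 0.05628 K/W
  R_fibreglass batt = L/(kA) = 0.0639/(0.0357·43.7) = 0.04096 K/W
  R_gypsum board = L/(kA) = 0.149/(0.183·43.7) = 0.01863 K/W
ΣR = 3.072×10^-5 + 0.05628 + 0.04096 + 0.01863 = 0.1159 K/W
Q = ΔT/ΣR = (-16.9 °C − 26.8 °C)/0.1159 = -377 W
(Negative Q ⇒ heat flows inward; heat gain = 377 W.)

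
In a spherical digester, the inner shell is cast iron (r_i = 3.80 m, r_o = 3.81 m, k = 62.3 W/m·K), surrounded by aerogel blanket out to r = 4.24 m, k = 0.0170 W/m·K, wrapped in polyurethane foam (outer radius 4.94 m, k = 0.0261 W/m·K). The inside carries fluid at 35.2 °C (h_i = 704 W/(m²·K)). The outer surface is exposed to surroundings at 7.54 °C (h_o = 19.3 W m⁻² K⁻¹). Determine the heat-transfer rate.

Resistance network (inner→outer):
  R_conv,in = 1/(4πr²h) = 1/(4π·3.80²·704) = 7.828×10^-6 K/W
  R_cast iron = (1/3.80 − 1/3.81)/(4πk) = 6.907×10^-4/(4π·62.3) = 8.823×10^-7 K/W
  R_aerogel blanket = (1/3.81 − 1/4.24)/(4πk) = 0.02662/(4π·0.0170) = 0.1246 K/W
  R_polyurethane foam = (1/4.24 − 1/4.94)/(4πk) = 0.03342/(4π·0.0261) = 0.1019 K/W
  R_conv,out = 1/(4πr²h) = 1/(4π·4.94²·19.3) = 1.690×10^-4 K/W
ΣR = 7.828×10^-6 + 8.823×10^-7 + 0.1246 + 0.1019 + 1.690×10^-4 = 0.2267 K/W
Q = ΔT/ΣR = (35.2 °C − 7.54 °C)/0.2267 = 122 W

Q = 122 W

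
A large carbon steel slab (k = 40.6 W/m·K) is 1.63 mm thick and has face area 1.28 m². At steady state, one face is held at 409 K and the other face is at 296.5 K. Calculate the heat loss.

Q = kA·ΔT/L = 40.6 × 1.28 × |409 K − 296.5 K| / 0.00163 = 3.59×10^6 W

Q = 3590 kW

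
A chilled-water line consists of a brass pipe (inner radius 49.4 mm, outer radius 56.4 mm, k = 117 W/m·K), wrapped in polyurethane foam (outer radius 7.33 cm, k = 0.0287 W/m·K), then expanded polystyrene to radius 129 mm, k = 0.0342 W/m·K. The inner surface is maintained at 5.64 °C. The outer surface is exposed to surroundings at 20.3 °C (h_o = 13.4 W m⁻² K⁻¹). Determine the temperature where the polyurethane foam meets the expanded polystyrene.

Treat each layer as a resistance in series:
  R'_brass = ln(0.0564/0.0494)/(2πk) = 0.1325/(2π·117) = 1.803×10^-4 m·K/W
  R'_polyurethane foam = ln(0.0733/0.0564)/(2πk) = 0.2621/(2π·0.0287) = 1.453 m·K/W
  R'_expanded polystyrene = ln(0.129/0.0733)/(2πk) = 0.5653/(2π·0.0342) = 2.630 m·K/W
  R'_conv,out = 1/(2πr h) = 1/(2π·0.129·13.4) = 0.09207 m·K/W
ΣR = 1.803×10^-4 + 1.453 + 2.630 + 0.09207 = 4.175 m·K/W
Q' = ΔT/ΣR = (5.64 °C − 20.3 °C)/4.175 = -3.511 W/m
From the inner boundary to the polyurethane foam/expanded polystyrene interface, ΣR_partial = 1.453 m·K/W.
T_interface = T_in − Q'·ΣR_partial = 5.64 °C − (-3.511)(1.453) = 10.7 °C

T = 10.7 °C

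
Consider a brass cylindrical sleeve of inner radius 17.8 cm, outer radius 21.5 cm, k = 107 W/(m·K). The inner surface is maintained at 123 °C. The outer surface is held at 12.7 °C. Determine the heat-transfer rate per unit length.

Q' = 2πk·ΔT/ln(r₂/r₁) = 2π × 107 × 110.3 / ln(0.215/0.178) = 3.93×10^5 W/m

Q' = 3.93×10^5 W/m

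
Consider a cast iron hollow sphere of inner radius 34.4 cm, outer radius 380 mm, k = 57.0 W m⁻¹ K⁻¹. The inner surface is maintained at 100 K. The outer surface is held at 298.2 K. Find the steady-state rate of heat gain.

Q = 4πk·ΔT/(1/r₁ − 1/r₂) = 4π × 57.0 × 198.2 / (1/0.344 − 1/0.380) = 5.15×10^5 W

Q = 515 kW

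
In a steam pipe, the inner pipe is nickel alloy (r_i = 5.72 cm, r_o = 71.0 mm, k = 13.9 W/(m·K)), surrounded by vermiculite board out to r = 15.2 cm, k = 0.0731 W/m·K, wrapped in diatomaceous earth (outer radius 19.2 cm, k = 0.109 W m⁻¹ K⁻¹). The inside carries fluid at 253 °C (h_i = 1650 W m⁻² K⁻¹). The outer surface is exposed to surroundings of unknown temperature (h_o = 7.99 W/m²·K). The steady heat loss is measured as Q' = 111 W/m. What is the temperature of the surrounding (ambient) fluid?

Series resistances:
  R'_conv,in = 1/(2πr h) = 1/(2π·0.0572·1650) = 0.001686 m·K/W
  R'_nickel alloy = ln(0.0710/0.0572)/(2πk) = 0.2161/(2π·13.9) = 0.002475 m·K/W
  R'_vermiculite board = ln(0.152/0.0710)/(2πk) = 0.7612/(2π·0.0731) = 1.657 m·K/W
  R'_diatomaceous earth = ln(0.192/0.152)/(2πk) = 0.2336/(2π·0.109) = 0.3411 m·K/W
  R'_conv,out = 1/(2πr h) = 1/(2π·0.192·7.99) = 0.1037 m·K/W
ΣR = 2.106 m·K/W
ΔT = Q'·ΣR = 111 × 2.106 = 233.8 K
Heat flows outward, so T_out = T_in − ΔT = 253 − 233.8 = 19.2 °C

T_out = 19.2 °C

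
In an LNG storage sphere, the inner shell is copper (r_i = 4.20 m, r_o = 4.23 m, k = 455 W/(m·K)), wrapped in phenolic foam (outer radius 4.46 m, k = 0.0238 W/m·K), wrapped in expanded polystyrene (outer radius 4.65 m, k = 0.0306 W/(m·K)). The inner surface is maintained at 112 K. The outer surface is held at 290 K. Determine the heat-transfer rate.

Q = 2760 W

Series thermal resistances, inner to outer:
  R_copper = (1/4.20 − 1/4.23)/(4πk) = 0.001689/(4π·455) = 2.953×10^-7 K/W
  R_phenolic foam = (1/4.23 − 1/4.46)/(4πk) = 0.01219/(4π·0.0238) = 0.04076 K/W
  R_expanded polystyrene = (1/4.46 − 1/4.65)/(4πk) = 0.009161/(4π·0.0306) = 0.02383 K/W
ΣR = 2.953×10^-7 + 0.04076 + 0.02383 = 0.06459 K/W
Q = ΔT/ΣR = (112 K − 290 K)/0.06459 = -2760 W
(Negative Q ⇒ heat flows inward; heat gain = 2760 W.)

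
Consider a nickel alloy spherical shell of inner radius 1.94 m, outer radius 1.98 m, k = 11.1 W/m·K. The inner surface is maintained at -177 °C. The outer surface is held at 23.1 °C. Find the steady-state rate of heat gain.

Q = 2680 kW

Q = 4πk·ΔT/(1/r₁ − 1/r₂) = 4π × 11.1 × 200.1 / (1/1.94 − 1/1.98) = 2.68×10^6 W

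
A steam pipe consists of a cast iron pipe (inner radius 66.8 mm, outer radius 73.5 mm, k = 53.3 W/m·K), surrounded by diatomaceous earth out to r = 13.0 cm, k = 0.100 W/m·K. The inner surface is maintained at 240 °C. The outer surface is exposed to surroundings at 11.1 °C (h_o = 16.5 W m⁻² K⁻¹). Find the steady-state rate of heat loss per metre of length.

Q' = 233 W/m

Resistance network (inner→outer):
  R'_cast iron = ln(0.0735/0.0668)/(2πk) = 0.09558/(2π·53.3) = 2.854×10^-4 m·K/W
  R'_diatomaceous earth = ln(0.130/0.0735)/(2πk) = 0.5702/(2π·0.100) = 0.9076 m·K/W
  R'_conv,out = 1/(2πr h) = 1/(2π·0.130·16.5) = 0.07420 m·K/W
ΣR = 2.854×10^-4 + 0.9076 + 0.07420 = 0.9821 m·K/W
Q' = ΔT/ΣR = (240 °C − 11.1 °C)/0.9821 = 233 W/m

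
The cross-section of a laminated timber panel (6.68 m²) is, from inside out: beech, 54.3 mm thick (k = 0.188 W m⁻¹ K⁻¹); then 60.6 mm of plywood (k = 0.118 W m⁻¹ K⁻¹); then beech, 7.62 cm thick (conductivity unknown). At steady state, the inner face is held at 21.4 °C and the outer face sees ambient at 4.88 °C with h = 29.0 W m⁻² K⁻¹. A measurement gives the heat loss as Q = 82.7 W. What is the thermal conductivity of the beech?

ΣR = ΔT/Q = |21.4 − 4.88|/82.7 = 0.1998 K/W
Known resistances:
  R_beech = L/(kA) = 0.0543/(0.188·6.68) = 0.04324 K/W
  R_plywood = L/(kA) = 0.0606/(0.118·6.68) = 0.07688 K/W
  R_conv,out = 1/(hA) = 1/(29.0·6.68) = 0.005162 K/W
R_beech = ΣR − ΣR_known = 0.1998 − 0.1253 = 0.07450 K/W
L/(kA) = 0.07450 ⇒ k = 0.0762/(0.07450·6.68) = 0.153 W/m·K

k = 0.153 W/m·K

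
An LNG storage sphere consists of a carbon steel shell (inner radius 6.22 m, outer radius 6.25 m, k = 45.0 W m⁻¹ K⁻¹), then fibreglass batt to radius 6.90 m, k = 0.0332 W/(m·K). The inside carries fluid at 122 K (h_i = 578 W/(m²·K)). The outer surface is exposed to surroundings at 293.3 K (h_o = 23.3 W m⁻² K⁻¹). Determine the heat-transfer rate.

Q = 4.73 kW

Treat each layer as a resistance in series:
  R_conv,in = 1/(4πr²h) = 1/(4π·6.22²·578) = 3.559×10^-6 K/W
  R_carbon steel = (1/6.22 − 1/6.25)/(4πk) = 7.717×10^-4/(4π·45.0) = 1.365×10^-6 K/W
  R_fibreglass batt = (1/6.25 − 1/6.90)/(4πk) = 0.01507/(4π·0.0332) = 0.03613 K/W
  R_conv,out = 1/(4πr²h) = 1/(4π·6.90²·23.3) = 7.174×10^-5 K/W
ΣR = 3.559×10^-6 + 1.365×10^-6 + 0.03613 + 7.174×10^-5 = 0.03621 K/W
Q = ΔT/ΣR = (122 K − 293.3 K)/0.03621 = -4730 W
(Negative Q ⇒ heat flows inward; heat gain = 4730 W.)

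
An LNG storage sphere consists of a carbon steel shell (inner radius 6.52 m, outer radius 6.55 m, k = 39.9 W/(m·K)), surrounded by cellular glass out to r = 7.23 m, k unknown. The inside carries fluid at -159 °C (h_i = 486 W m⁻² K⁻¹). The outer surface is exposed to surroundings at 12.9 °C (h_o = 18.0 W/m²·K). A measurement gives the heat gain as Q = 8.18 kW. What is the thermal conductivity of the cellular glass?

ΣR = ΔT/Q = |-159 − 12.9|/8180 = 0.02101 K/W
Known resistances:
  R_conv,in = 1/(4πr²h) = 1/(4π·6.52²·486) = 3.852×10^-6 K/W
  R_carbon steel = (1/6.52 − 1/6.55)/(4πk) = 7.025×10^-4/(4π·39.9) = 1.401×10^-6 K/W
  R_conv,out = 1/(4πr²h) = 1/(4π·7.23²·18.0) = 8.457×10^-5 K/W
R_cellular glass = ΣR − ΣR_known = 0.02101 − 8.982×10^-5 = 0.02092 K/W
(1/r₁−1/r₂)/(4πk) = 0.02092 ⇒ k = 0.01436/(4π·0.02092) = 0.0546 W/m·K

k = 0.0546 W/m·K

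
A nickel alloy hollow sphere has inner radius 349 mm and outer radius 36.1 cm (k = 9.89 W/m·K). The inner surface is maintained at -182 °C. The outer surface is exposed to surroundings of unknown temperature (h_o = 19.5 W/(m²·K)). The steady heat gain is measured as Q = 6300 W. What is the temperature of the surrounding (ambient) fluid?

Sum the resistances:
  R_nickel alloy = (1/0.349 − 1/0.361)/(4πk) = 0.09525/(4π·9.89) = 7.664×10^-4 K/W
  R_conv,out = 1/(4πr²h) = 1/(4π·0.361²·19.5) = 0.03131 K/W
ΣR = 0.03208 K/W
ΔT = Q·ΣR = 6300 × 0.03208 = 202.1 K
Heat flows inward, so T_out = T_in + ΔT = -182 + 202.1 = 20.1 °C

T_out = 20.1 °C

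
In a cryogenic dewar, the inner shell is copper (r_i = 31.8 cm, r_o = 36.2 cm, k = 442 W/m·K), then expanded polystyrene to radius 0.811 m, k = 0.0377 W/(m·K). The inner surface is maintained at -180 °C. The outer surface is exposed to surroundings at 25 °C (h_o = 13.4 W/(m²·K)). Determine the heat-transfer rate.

Q = 63.3 W

Treat each layer as a resistance in series:
  R_copper = (1/0.318 − 1/0.362)/(4πk) = 0.3822/(4π·442) = 6.882×10^-5 K/W
  R_expanded polystyrene = (1/0.362 − 1/0.811)/(4πk) = 1.529/(4π·0.0377) = 3.228 K/W
  R_conv,out = 1/(4πr²h) = 1/(4π·0.811²·13.4) = 0.009029 K/W
ΣR = 6.882×10^-5 + 3.228 + 0.009029 = 3.237 K/W
Q = ΔT/ΣR = (-180 °C − 25 °C)/3.237 = -63.3 W
(Negative Q ⇒ heat flows inward; heat gain = 63.3 W.)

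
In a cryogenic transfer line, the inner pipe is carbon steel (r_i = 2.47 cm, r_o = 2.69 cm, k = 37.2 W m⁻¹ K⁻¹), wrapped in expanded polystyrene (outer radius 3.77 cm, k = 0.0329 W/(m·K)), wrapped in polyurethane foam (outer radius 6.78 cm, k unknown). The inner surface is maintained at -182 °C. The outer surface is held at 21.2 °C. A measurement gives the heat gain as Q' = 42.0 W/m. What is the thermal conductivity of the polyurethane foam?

k = 0.0291 W/m·K

ΣR = ΔT/Q' = |-182 − 21.2|/42.0 = 4.838 m·K/W
Known resistances:
  R'_carbon steel = ln(0.0269/0.0247)/(2πk) = 0.08532/(2π·37.2) = 3.650×10^-4 m·K/W
  R'_expanded polystyrene = ln(0.0377/0.0269)/(2πk) = 0.3375/(2π·0.0329) = 1.633 m·K/W
R_polyurethane foam = ΣR − ΣR_known = 4.838 − 1.633 = 3.205 m·K/W
ln(r₂/r₁)/(2πk) = 3.205 ⇒ k = 0.5869/(2π·3.205) = 0.0291 W/m·K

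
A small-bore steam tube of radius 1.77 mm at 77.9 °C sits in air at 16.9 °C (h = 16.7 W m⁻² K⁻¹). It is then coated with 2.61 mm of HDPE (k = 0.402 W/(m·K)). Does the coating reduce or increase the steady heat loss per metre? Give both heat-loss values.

increases: 11.3 → 24.1 W/m

Critical radius for a cylinder: r_cr = k/h = 0.0241 m = 2.41 cm.
Outer radius after coating: r₂ = 0.00177 + 0.00261 = 0.00438 m.
Since r₁ < r_cr and r₂ ≤ r_cr, the coating moves toward the maximum at r_cr — heat loss rises.
Bare: R = 1/(2πr₁h) = 5.384 m·K/W; Q = 61/5.384 = 11.3 W/m.
Coated: R = R_cond + R_conv = 2.535 m·K/W; Q = 61/2.535 = 24.1 W/m.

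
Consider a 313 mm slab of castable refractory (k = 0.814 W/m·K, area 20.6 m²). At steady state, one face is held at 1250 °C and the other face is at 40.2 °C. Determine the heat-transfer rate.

Q = kA·ΔT/L = 0.814 × 20.6 × |1250 °C − 40.2 °C| / 0.313 = 64800 W

Q = 64800 W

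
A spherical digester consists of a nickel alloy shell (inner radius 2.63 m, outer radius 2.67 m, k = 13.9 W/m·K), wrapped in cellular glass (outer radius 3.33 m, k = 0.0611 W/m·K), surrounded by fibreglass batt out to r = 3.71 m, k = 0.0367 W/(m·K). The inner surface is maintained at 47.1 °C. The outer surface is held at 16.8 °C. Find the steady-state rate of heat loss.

Series thermal resistances, inner to outer:
  R_nickel alloy = (1/2.63 − 1/2.67)/(4πk) = 0.005696/(4π·13.9) = 3.261×10^-5 K/W
  R_cellular glass = (1/2.67 − 1/3.33)/(4πk) = 0.07423/(4π·0.0611) = 0.09668 K/W
  R_fibreglass batt = (1/3.33 − 1/3.71)/(4πk) = 0.03076/(4π·0.0367) = 0.06669 K/W
ΣR = 3.261×10^-5 + 0.09668 + 0.06669 = 0.1634 K/W
Q = ΔT/ΣR = (47.1 °C − 16.8 °C)/0.1634 = 185 W

Q = 185 W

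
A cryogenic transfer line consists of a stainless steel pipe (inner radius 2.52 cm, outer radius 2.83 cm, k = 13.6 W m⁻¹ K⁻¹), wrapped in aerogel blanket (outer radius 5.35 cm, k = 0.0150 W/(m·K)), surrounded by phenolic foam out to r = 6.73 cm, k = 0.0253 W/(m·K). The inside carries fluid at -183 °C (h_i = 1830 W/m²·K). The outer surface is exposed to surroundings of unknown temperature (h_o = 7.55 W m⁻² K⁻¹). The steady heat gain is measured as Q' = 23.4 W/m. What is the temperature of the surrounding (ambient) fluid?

T_out = 16.3 °C

Series resistances:
  R'_conv,in = 1/(2πr h) = 1/(2π·0.0252·1830) = 0.003451 m·K/W
  R'_stainless steel = ln(0.0283/0.0252)/(2πk) = 0.1160/(2π·13.6) = 0.001358 m·K/W
  R'_aerogel blanket = ln(0.0535/0.0283)/(2πk) = 0.6368/(2π·0.0150) = 6.757 m·K/W
  R'_phenolic foam = ln(0.0673/0.0535)/(2πk) = 0.2295/(2π·0.0253) = 1.444 m·K/W
  R'_conv,out = 1/(2πr h) = 1/(2π·0.0673·7.55) = 0.3132 m·K/W
ΣR = 8.518 m·K/W
ΔT = Q'·ΣR = 23.4 × 8.518 = 199.3 K
Heat flows inward, so T_out = T_in + ΔT = -183 + 199.3 = 16.3 °C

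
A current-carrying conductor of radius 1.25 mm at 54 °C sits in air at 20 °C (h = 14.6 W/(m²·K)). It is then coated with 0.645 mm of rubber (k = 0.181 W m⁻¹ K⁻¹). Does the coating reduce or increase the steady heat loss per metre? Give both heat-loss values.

increases: 3.90 → 5.56 W/m

Critical radius for a cylinder: r_cr = k/h = 0.0124 m = 1.24 cm.
Outer radius after coating: r₂ = 0.00125 + 6.45×10^-4 = 0.001895 m.
Since r₁ < r_cr and r₂ ≤ r_cr, the coating moves toward the maximum at r_cr — heat loss rises.
Bare: R = 1/(2πr₁h) = 8.721 m·K/W; Q = 34/8.721 = 3.90 W/m.
Coated: R = R_cond + R_conv = 6.118 m·K/W; Q = 34/6.118 = 5.56 W/m.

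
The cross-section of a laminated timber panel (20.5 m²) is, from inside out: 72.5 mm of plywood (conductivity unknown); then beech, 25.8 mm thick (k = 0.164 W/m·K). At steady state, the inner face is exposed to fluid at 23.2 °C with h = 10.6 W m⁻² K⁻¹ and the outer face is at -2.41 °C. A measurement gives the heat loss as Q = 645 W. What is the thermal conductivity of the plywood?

k = 0.129 W/m·K

ΣR = ΔT/Q = |23.2 − -2.41|/645 = 0.03971 K/W
Known resistances:
  R_conv,in = 1/(hA) = 1/(10.6·20.5) = 0.004602 K/W
  R_beech = L/(kA) = 0.0258/(0.164·20.5) = 0.007674 K/W
R_plywood = ΣR − ΣR_known = 0.03971 − 0.01228 = 0.02743 K/W
L/(kA) = 0.02743 ⇒ k = 0.0725/(0.02743·20.5) = 0.129 W/m·K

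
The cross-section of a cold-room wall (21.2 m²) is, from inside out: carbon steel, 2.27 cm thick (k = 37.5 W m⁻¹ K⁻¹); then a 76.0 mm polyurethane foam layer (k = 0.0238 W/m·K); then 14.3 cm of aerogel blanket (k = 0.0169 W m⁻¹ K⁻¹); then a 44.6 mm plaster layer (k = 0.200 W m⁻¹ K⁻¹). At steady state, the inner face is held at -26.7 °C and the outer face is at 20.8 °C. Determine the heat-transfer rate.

Q = 84.8 W

Resistance network (inner→outer):
  R_carbon steel = L/(kA) = 0.0227/(37.5·21.2) = 2.855×10^-5 K/W
  R_polyurethane foam = L/(kA) = 0.0760/(0.0238·21.2) = 0.1506 K/W
  R_aerogel blanket = L/(kA) = 0.143/(0.0169·21.2) = 0.3991 K/W
  R_plaster = L/(kA) = 0.0446/(0.200·21.2) = 0.01052 K/W
ΣR = 2.855×10^-5 + 0.1506 + 0.3991 + 0.01052 = 0.5602 K/W
Q = ΔT/ΣR = (-26.7 °C − 20.8 °C)/0.5602 = -84.8 W
(Negative Q ⇒ heat flows inward; heat gain = 84.8 W.)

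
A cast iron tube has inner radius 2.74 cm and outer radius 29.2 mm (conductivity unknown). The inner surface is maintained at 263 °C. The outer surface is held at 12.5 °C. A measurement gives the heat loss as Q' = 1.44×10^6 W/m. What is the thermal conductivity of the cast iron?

ΣR = ΔT/Q' = |263 − 12.5|/1.44×10^6 = 1.740×10^-4 m·K/W
ln(r₂/r₁)/(2πk) = 1.740×10^-4 ⇒ k = 0.06363/(2π·1.740×10^-4) = 58.2 W/m·K

k = 58.2 W/m·K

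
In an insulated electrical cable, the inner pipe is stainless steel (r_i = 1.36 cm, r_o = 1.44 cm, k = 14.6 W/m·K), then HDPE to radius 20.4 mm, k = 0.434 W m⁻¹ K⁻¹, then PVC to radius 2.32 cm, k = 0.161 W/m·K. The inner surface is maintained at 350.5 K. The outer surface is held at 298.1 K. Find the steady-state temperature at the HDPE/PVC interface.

T = 324.2 K

Treat each layer as a resistance in series:
  R'_stainless steel = ln(0.0144/0.0136)/(2πk) = 0.05716/(2π·14.6) = 6.231×10^-4 m·K/W
  R'_HDPE = ln(0.0204/0.0144)/(2πk) = 0.3483/(2π·0.434) = 0.1277 m·K/W
  R'_PVC = ln(0.0232/0.0204)/(2πk) = 0.1286/(2π·0.161) = 0.1271 m·K/W
ΣR = 6.231×10^-4 + 0.1277 + 0.1271 = 0.2554 m·K/W
Q' = ΔT/ΣR = (350.5 K − 298.1 K)/0.2554 = 205.2 W/m
From the inner boundary to the HDPE/PVC interface, ΣR_partial = 0.1283 m·K/W.
T_interface = T_in − Q'·ΣR_partial = 350.5 K − (205.2)(0.1283) = 324.2 K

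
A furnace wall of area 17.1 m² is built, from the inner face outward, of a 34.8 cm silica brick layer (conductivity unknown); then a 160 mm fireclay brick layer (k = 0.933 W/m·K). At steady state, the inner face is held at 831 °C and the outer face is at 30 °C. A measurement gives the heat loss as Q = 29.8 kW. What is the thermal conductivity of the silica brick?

k = 1.21 W/m·K

ΣR = ΔT/Q = |831 − 30|/29800 = 0.02688 K/W
Known resistances:
  R_fireclay brick = L/(kA) = 0.160/(0.933·17.1) = 0.01003 K/W
R_silica brick = ΣR − ΣR_known = 0.02688 − 0.01003 = 0.01685 K/W
L/(kA) = 0.01685 ⇒ k = 0.348/(0.01685·17.1) = 1.21 W/m·K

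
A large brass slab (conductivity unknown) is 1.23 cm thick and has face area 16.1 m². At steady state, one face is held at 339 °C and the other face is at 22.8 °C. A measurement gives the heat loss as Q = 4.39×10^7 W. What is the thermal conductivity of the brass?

ΣR = ΔT/Q = |339 − 22.8|/4.39×10^7 = 7.203×10^-6 K/W
L/(kA) = 7.203×10^-6 ⇒ k = 0.0123/(7.203×10^-6·16.1) = 106 W/m·K

k = 106 W/m·K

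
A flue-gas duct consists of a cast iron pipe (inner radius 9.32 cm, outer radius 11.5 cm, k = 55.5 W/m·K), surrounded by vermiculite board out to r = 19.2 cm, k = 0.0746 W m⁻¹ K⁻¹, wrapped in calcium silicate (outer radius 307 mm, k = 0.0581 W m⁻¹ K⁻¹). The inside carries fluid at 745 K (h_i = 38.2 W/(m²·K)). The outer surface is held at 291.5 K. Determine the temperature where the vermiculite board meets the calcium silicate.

Treat each layer as a resistance in series:
  R'_conv,in = 1/(2πr h) = 1/(2π·0.0932·38.2) = 0.04470 m·K/W
  R'_cast iron = ln(0.115/0.0932)/(2πk) = 0.2102/(2π·55.5) = 6.027×10^-4 m·K/W
  R'_vermiculite board = ln(0.192/0.115)/(2πk) = 0.5126/(2π·0.0746) = 1.094 m·K/W
  R'_calcium silicate = ln(0.307/0.192)/(2πk) = 0.4694/(2π·0.0581) = 1.286 m·K/W
ΣR = 0.04470 + 6.027×10^-4 + 1.094 + 1.286 = 2.425 m·K/W
Q' = ΔT/ΣR = (745 K − 291.5 K)/2.425 = 187.0 W/m
From the inner boundary to the vermiculite board/calcium silicate interface, ΣR_partial = 1.139 m·K/W.
T_interface = T_in − Q'·ΣR_partial = 745 K − (187.0)(1.139) = 532 K

T = 532 K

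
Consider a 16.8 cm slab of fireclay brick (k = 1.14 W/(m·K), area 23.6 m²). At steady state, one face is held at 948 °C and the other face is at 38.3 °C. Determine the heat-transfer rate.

Q = 146 kW

Q = kA·ΔT/L = 1.14 × 23.6 × |948 °C − 38.3 °C| / 0.168 = 1.46×10^5 W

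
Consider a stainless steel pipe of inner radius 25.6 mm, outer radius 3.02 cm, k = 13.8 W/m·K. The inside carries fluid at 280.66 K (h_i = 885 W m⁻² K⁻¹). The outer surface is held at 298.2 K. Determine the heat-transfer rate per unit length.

Treat each layer as a resistance in series:
  R'_conv,in = 1/(2πr h) = 1/(2π·0.0256·885) = 0.007025 m·K/W
  R'_stainless steel = ln(0.0302/0.0256)/(2πk) = 0.1652/(2π·13.8) = 0.001906 m·K/W
ΣR = 0.007025 + 0.001906 = 0.008931 m·K/W
Q' = ΔT/ΣR = (280.66 K − 298.2 K)/0.008931 = -1960 W/m
(Negative Q' ⇒ heat flows inward; heat gain = 1960 W/m.)

Q' = 1960 W/m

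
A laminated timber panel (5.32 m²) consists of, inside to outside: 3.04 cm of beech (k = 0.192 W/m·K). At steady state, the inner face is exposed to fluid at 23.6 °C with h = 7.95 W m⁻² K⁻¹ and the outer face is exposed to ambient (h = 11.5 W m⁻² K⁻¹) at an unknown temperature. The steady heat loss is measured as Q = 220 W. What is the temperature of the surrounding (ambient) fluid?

T_out = 8.25 °C

Series resistances:
  R_conv,in = 1/(hA) = 1/(7.95·5.32) = 0.02364 K/W
  R_beech = L/(kA) = 0.0304/(0.192·5.32) = 0.02976 K/W
  R_conv,out = 1/(hA) = 1/(11.5·5.32) = 0.01635 K/W
ΣR = 0.06975 K/W
ΔT = Q·ΣR = 220 × 0.06975 = 15.35 K
Heat flows outward, so T_out = T_in − ΔT = 23.6 − 15.35 = 8.25 °C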